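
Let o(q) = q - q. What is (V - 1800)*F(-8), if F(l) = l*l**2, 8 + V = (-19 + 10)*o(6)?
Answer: 925696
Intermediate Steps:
o(q) = 0
V = -8 (V = -8 + (-19 + 10)*0 = -8 - 9*0 = -8 + 0 = -8)
F(l) = l**3
(V - 1800)*F(-8) = (-8 - 1800)*(-8)**3 = -1808*(-512) = 925696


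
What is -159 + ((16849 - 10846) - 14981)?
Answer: -9137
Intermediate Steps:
-159 + ((16849 - 10846) - 14981) = -159 + (6003 - 14981) = -159 - 8978 = -9137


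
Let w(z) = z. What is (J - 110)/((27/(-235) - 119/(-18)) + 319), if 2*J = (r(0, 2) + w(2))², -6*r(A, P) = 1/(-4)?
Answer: -29214965/88118336 ≈ -0.33154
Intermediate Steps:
r(A, P) = 1/24 (r(A, P) = -⅙/(-4) = -⅙*(-¼) = 1/24)
J = 2401/1152 (J = (1/24 + 2)²/2 = (49/24)²/2 = (½)*(2401/576) = 2401/1152 ≈ 2.0842)
(J - 110)/((27/(-235) - 119/(-18)) + 319) = (2401/1152 - 110)/((27/(-235) - 119/(-18)) + 319) = -124319/(1152*((27*(-1/235) - 119*(-1/18)) + 319)) = -124319/(1152*((-27/235 + 119/18) + 319)) = -124319/(1152*(27479/4230 + 319)) = -124319/(1152*1376849/4230) = -124319/1152*4230/1376849 = -29214965/88118336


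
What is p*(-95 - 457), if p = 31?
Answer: -17112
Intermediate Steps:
p*(-95 - 457) = 31*(-95 - 457) = 31*(-552) = -17112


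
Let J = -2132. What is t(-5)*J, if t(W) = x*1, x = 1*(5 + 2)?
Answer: -14924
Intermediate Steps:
x = 7 (x = 1*7 = 7)
t(W) = 7 (t(W) = 7*1 = 7)
t(-5)*J = 7*(-2132) = -14924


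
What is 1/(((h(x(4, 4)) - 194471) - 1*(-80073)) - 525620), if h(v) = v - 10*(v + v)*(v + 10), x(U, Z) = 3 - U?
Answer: -1/639839 ≈ -1.5629e-6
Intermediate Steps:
h(v) = v - 20*v*(10 + v) (h(v) = v - 10*2*v*(10 + v) = v - 20*v*(10 + v))
1/(((h(x(4, 4)) - 194471) - 1*(-80073)) - 525620) = 1/(((-(3 - 1*4)*(199 + 20*(3 - 1*4)) - 194471) - 1*(-80073)) - 525620) = 1/(((-(3 - 4)*(199 + 20*(3 - 4)) - 194471) + 80073) - 525620) = 1/(((-1*(-1)*(199 + 20*(-1)) - 194471) + 80073) - 525620) = 1/(((-1*(-1)*(199 - 20) - 194471) + 80073) - 525620) = 1/(((-1*(-1)*179 - 194471) + 80073) - 525620) = 1/(((179 - 194471) + 80073) - 525620) = 1/((-194292 + 80073) - 525620) = 1/(-114219 - 525620) = 1/(-639839) = -1/639839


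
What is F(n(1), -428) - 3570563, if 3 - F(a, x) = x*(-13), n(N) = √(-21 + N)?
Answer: -3576124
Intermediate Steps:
F(a, x) = 3 + 13*x (F(a, x) = 3 - x*(-13) = 3 - (-13)*x = 3 + 13*x)
F(n(1), -428) - 3570563 = (3 + 13*(-428)) - 3570563 = (3 - 5564) - 3570563 = -5561 - 3570563 = -3576124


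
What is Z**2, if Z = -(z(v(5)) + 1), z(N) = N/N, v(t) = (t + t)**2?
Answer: 4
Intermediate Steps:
v(t) = 4*t**2 (v(t) = (2*t)**2 = 4*t**2)
z(N) = 1
Z = -2 (Z = -(1 + 1) = -1*2 = -2)
Z**2 = (-2)**2 = 4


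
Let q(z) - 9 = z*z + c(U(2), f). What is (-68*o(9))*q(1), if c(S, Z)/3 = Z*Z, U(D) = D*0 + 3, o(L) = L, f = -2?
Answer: -13464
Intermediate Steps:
U(D) = 3 (U(D) = 0 + 3 = 3)
c(S, Z) = 3*Z² (c(S, Z) = 3*(Z*Z) = 3*Z²)
q(z) = 21 + z² (q(z) = 9 + (z*z + 3*(-2)²) = 9 + (z² + 3*4) = 9 + (z² + 12) = 9 + (12 + z²) = 21 + z²)
(-68*o(9))*q(1) = (-68*9)*(21 + 1²) = -612*(21 + 1) = -612*22 = -13464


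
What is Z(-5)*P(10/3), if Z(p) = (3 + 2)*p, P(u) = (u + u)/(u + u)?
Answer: -25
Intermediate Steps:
P(u) = 1 (P(u) = (2*u)/((2*u)) = (2*u)*(1/(2*u)) = 1)
Z(p) = 5*p
Z(-5)*P(10/3) = (5*(-5))*1 = -25*1 = -25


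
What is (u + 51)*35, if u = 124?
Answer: 6125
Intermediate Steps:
(u + 51)*35 = (124 + 51)*35 = 175*35 = 6125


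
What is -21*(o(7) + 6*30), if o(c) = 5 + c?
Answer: -4032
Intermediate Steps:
-21*(o(7) + 6*30) = -21*((5 + 7) + 6*30) = -21*(12 + 180) = -21*192 = -4032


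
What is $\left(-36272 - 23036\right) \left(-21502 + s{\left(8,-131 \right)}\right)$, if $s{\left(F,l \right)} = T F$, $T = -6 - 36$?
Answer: $1295168104$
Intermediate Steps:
$T = -42$ ($T = -6 - 36 = -42$)
$s{\left(F,l \right)} = - 42 F$
$\left(-36272 - 23036\right) \left(-21502 + s{\left(8,-131 \right)}\right) = \left(-36272 - 23036\right) \left(-21502 - 336\right) = - 59308 \left(-21502 - 336\right) = \left(-59308\right) \left(-21838\right) = 1295168104$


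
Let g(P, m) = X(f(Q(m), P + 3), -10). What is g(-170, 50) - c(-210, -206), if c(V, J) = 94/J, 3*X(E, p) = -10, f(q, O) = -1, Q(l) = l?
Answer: -889/309 ≈ -2.8770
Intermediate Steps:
X(E, p) = -10/3 (X(E, p) = (1/3)*(-10) = -10/3)
g(P, m) = -10/3
g(-170, 50) - c(-210, -206) = -10/3 - 94/(-206) = -10/3 - 94*(-1)/206 = -10/3 - 1*(-47/103) = -10/3 + 47/103 = -889/309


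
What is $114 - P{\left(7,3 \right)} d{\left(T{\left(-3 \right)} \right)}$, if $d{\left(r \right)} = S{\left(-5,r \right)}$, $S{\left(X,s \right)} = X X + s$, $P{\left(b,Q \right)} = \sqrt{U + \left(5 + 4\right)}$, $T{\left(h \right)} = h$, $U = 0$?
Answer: $48$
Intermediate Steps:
$P{\left(b,Q \right)} = 3$ ($P{\left(b,Q \right)} = \sqrt{0 + \left(5 + 4\right)} = \sqrt{0 + 9} = \sqrt{9} = 3$)
$S{\left(X,s \right)} = s + X^{2}$ ($S{\left(X,s \right)} = X^{2} + s = s + X^{2}$)
$d{\left(r \right)} = 25 + r$ ($d{\left(r \right)} = r + \left(-5\right)^{2} = r + 25 = 25 + r$)
$114 - P{\left(7,3 \right)} d{\left(T{\left(-3 \right)} \right)} = 114 - 3 \left(25 - 3\right) = 114 - 3 \cdot 22 = 114 - 66 = 48$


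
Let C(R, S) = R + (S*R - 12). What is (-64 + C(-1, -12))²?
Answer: 4225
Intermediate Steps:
C(R, S) = -12 + R + R*S (C(R, S) = R + (R*S - 12) = R + (-12 + R*S) = -12 + R + R*S)
(-64 + C(-1, -12))² = (-64 + (-12 - 1 - 1*(-12)))² = (-64 + (-12 - 1 + 12))² = (-64 - 1)² = (-65)² = 4225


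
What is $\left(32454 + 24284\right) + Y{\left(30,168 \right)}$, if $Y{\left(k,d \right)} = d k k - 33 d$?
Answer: $202394$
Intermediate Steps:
$Y{\left(k,d \right)} = - 33 d + d k^{2}$ ($Y{\left(k,d \right)} = d k^{2} - 33 d = - 33 d + d k^{2}$)
$\left(32454 + 24284\right) + Y{\left(30,168 \right)} = \left(32454 + 24284\right) + 168 \left(-33 + 30^{2}\right) = 56738 + 168 \left(-33 + 900\right) = 56738 + 168 \cdot 867 = 56738 + 145656 = 202394$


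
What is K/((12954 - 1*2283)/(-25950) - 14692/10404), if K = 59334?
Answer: -1334934899100/41023207 ≈ -32541.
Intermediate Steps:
K/((12954 - 1*2283)/(-25950) - 14692/10404) = 59334/((12954 - 1*2283)/(-25950) - 14692/10404) = 59334/((12954 - 2283)*(-1/25950) - 14692*1/10404) = 59334/(10671*(-1/25950) - 3673/2601) = 59334/(-3557/8650 - 3673/2601) = 59334/(-41023207/22498650) = 59334*(-22498650/41023207) = -1334934899100/41023207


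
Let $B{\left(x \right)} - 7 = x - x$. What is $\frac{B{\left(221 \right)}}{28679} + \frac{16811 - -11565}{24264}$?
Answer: $\frac{14535092}{12426201} \approx 1.1697$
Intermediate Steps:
$B{\left(x \right)} = 7$ ($B{\left(x \right)} = 7 + \left(x - x\right) = 7 + 0 = 7$)
$\frac{B{\left(221 \right)}}{28679} + \frac{16811 - -11565}{24264} = \frac{7}{28679} + \frac{16811 - -11565}{24264} = 7 \cdot \frac{1}{28679} + \left(16811 + 11565\right) \frac{1}{24264} = \frac{1}{4097} + 28376 \cdot \frac{1}{24264} = \frac{1}{4097} + \frac{3547}{3033} = \frac{14535092}{12426201}$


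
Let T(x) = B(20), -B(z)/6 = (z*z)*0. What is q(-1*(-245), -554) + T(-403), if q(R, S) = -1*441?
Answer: -441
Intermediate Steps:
B(z) = 0 (B(z) = -6*z*z*0 = -6*z²*0 = -6*0 = 0)
q(R, S) = -441
T(x) = 0
q(-1*(-245), -554) + T(-403) = -441 + 0 = -441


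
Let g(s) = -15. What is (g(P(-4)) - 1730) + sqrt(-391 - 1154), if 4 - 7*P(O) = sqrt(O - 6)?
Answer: -1745 + I*sqrt(1545) ≈ -1745.0 + 39.306*I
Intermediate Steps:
P(O) = 4/7 - sqrt(-6 + O)/7 (P(O) = 4/7 - sqrt(O - 6)/7 = 4/7 - sqrt(-6 + O)/7)
(g(P(-4)) - 1730) + sqrt(-391 - 1154) = (-15 - 1730) + sqrt(-391 - 1154) = -1745 + sqrt(-1545) = -1745 + I*sqrt(1545)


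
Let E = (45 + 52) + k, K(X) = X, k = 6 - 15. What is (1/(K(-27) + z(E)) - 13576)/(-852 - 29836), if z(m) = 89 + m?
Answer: 2036399/4603200 ≈ 0.44239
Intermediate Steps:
k = -9
E = 88 (E = (45 + 52) - 9 = 97 - 9 = 88)
(1/(K(-27) + z(E)) - 13576)/(-852 - 29836) = (1/(-27 + (89 + 88)) - 13576)/(-852 - 29836) = (1/(-27 + 177) - 13576)/(-30688) = (1/150 - 13576)*(-1/30688) = -2036399/150*(-1/30688) = 2036399/4603200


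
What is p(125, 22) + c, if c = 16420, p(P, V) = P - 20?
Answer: 16525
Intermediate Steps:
p(P, V) = -20 + P
p(125, 22) + c = (-20 + 125) + 16420 = 105 + 16420 = 16525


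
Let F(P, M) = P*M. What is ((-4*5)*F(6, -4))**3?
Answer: 110592000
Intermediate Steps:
F(P, M) = M*P
((-4*5)*F(6, -4))**3 = ((-4*5)*(-4*6))**3 = (-20*(-24))**3 = 480**3 = 110592000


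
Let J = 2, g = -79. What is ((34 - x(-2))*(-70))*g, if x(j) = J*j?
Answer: 210140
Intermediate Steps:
x(j) = 2*j
((34 - x(-2))*(-70))*g = ((34 - 2*(-2))*(-70))*(-79) = ((34 - 1*(-4))*(-70))*(-79) = ((34 + 4)*(-70))*(-79) = (38*(-70))*(-79) = -2660*(-79) = 210140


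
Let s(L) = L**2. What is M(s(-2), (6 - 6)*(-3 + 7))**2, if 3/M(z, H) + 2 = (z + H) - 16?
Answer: 9/196 ≈ 0.045918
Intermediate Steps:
M(z, H) = 3/(-18 + H + z) (M(z, H) = 3/(-2 + ((z + H) - 16)) = 3/(-2 + ((H + z) - 16)) = 3/(-2 + (-16 + H + z)) = 3/(-18 + H + z))
M(s(-2), (6 - 6)*(-3 + 7))**2 = (3/(-18 + (6 - 6)*(-3 + 7) + (-2)**2))**2 = (3/(-18 + 0*4 + 4))**2 = (3/(-18 + 0 + 4))**2 = (3/(-14))**2 = (3*(-1/14))**2 = (-3/14)**2 = 9/196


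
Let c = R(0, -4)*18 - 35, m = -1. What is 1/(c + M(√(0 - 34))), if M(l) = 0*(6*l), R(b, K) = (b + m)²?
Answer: -1/17 ≈ -0.058824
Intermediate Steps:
R(b, K) = (-1 + b)² (R(b, K) = (b - 1)² = (-1 + b)²)
M(l) = 0
c = -17 (c = (-1 + 0)²*18 - 35 = (-1)²*18 - 35 = 1*18 - 35 = 18 - 35 = -17)
1/(c + M(√(0 - 34))) = 1/(-17 + 0) = 1/(-17) = -1/17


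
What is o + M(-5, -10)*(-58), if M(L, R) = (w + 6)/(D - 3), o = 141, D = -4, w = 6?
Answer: 1683/7 ≈ 240.43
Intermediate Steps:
M(L, R) = -12/7 (M(L, R) = (6 + 6)/(-4 - 3) = 12/(-7) = 12*(-⅐) = -12/7)
o + M(-5, -10)*(-58) = 141 - 12/7*(-58) = 141 + 696/7 = 1683/7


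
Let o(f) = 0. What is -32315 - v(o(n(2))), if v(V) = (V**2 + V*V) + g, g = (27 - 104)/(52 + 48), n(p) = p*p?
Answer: -3231423/100 ≈ -32314.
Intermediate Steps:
n(p) = p**2
g = -77/100 ≈ -0.77000
v(V) = -77/100 + 2*V**2 (v(V) = (V**2 + V*V) - 77/100 = (V**2 + V**2) - 77/100 = 2*V**2 - 77/100 = -77/100 + 2*V**2)
-32315 - v(o(n(2))) = -32315 - (-77/100 + 2*0**2) = -32315 - (-77/100 + 2*0) = -32315 - (-77/100 + 0) = -32315 - 1*(-77/100) = -32315 + 77/100 = -3231423/100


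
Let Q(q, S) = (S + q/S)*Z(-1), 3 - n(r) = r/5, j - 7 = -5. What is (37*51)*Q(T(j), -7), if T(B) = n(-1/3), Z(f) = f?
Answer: 491249/35 ≈ 14036.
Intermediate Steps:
j = 2 (j = 7 - 5 = 2)
n(r) = 3 - r/5
T(B) = 46/15 (T(B) = 3 - (-1)/(5*3) = 3 - ⅕*(-⅓) = 3 + 1/15 = 46/15)
Q(q, S) = -S - q/S (Q(q, S) = (S + q/S)*(-1) = -S - q/S)
(37*51)*Q(T(j), -7) = (37*51)*(-1*(-7) - 1*46/15/(-7)) = 1887*(7 - 1*46/15*(-⅐)) = 1887*(7 + 46/105) = 1887*(781/105) = 491249/35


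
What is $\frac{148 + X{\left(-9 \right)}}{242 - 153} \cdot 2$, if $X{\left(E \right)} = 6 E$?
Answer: $\frac{188}{89} \approx 2.1124$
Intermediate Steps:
$\frac{148 + X{\left(-9 \right)}}{242 - 153} \cdot 2 = \frac{148 + 6 \left(-9\right)}{242 - 153} \cdot 2 = \frac{148 - 54}{89} \cdot 2 = 94 \cdot \frac{1}{89} \cdot 2 = \frac{94}{89} \cdot 2 = \frac{188}{89}$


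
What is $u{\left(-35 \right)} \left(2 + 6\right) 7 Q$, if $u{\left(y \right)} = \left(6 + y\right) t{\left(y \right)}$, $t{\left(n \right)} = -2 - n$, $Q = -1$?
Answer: $53592$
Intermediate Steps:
$u{\left(y \right)} = \left(-2 - y\right) \left(6 + y\right)$ ($u{\left(y \right)} = \left(6 + y\right) \left(-2 - y\right) = \left(-2 - y\right) \left(6 + y\right)$)
$u{\left(-35 \right)} \left(2 + 6\right) 7 Q = - \left(2 - 35\right) \left(6 - 35\right) \left(2 + 6\right) 7 \left(-1\right) = \left(-1\right) \left(-33\right) \left(-29\right) 8 \cdot 7 \left(-1\right) = - 957 \cdot 56 \left(-1\right) = \left(-957\right) \left(-56\right) = 53592$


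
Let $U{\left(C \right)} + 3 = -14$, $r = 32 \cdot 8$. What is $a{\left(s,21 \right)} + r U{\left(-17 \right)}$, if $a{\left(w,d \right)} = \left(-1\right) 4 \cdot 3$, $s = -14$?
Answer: $-4364$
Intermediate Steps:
$r = 256$
$U{\left(C \right)} = -17$ ($U{\left(C \right)} = -3 - 14 = -17$)
$a{\left(w,d \right)} = -12$ ($a{\left(w,d \right)} = \left(-4\right) 3 = -12$)
$a{\left(s,21 \right)} + r U{\left(-17 \right)} = -12 + 256 \left(-17\right) = -12 - 4352 = -4364$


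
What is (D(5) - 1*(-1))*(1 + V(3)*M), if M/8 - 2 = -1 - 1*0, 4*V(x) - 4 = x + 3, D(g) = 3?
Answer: 84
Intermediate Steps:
V(x) = 7/4 + x/4 (V(x) = 1 + (x + 3)/4 = 1 + (3 + x)/4 = 1 + (¾ + x/4) = 7/4 + x/4)
M = 8 (M = 16 + 8*(-1 - 1*0) = 16 + 8*(-1 + 0) = 16 + 8*(-1) = 16 - 8 = 8)
(D(5) - 1*(-1))*(1 + V(3)*M) = (3 - 1*(-1))*(1 + (7/4 + (¼)*3)*8) = (3 + 1)*(1 + (7/4 + ¾)*8) = 4*(1 + (5/2)*8) = 4*(1 + 20) = 4*21 = 84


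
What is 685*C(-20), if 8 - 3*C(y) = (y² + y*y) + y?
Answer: -528820/3 ≈ -1.7627e+5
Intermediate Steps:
C(y) = 8/3 - 2*y²/3 - y/3 (C(y) = 8/3 - ((y² + y*y) + y)/3 = 8/3 - ((y² + y²) + y)/3 = 8/3 - (2*y² + y)/3 = 8/3 - (y + 2*y²)/3 = 8/3 + (-2*y²/3 - y/3) = 8/3 - 2*y²/3 - y/3)
685*C(-20) = 685*(8/3 - ⅔*(-20)² - ⅓*(-20)) = 685*(8/3 - ⅔*400 + 20/3) = 685*(8/3 - 800/3 + 20/3) = 685*(-772/3) = -528820/3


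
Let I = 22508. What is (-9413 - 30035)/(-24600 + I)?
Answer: 9862/523 ≈ 18.857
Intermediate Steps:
(-9413 - 30035)/(-24600 + I) = (-9413 - 30035)/(-24600 + 22508) = -39448/(-2092) = -39448*(-1/2092) = 9862/523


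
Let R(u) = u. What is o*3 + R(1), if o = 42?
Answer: 127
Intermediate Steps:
o*3 + R(1) = 42*3 + 1 = 126 + 1 = 127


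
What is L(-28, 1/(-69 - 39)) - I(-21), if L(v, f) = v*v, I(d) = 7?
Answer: 777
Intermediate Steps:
L(v, f) = v**2
L(-28, 1/(-69 - 39)) - I(-21) = (-28)**2 - 1*7 = 784 - 7 = 777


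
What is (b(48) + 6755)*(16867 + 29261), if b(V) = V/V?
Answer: 311640768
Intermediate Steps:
b(V) = 1
(b(48) + 6755)*(16867 + 29261) = (1 + 6755)*(16867 + 29261) = 6756*46128 = 311640768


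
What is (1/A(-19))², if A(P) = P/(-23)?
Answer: 529/361 ≈ 1.4654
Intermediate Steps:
A(P) = -P/23 (A(P) = P*(-1/23) = -P/23)
(1/A(-19))² = (1/(-1/23*(-19)))² = (1/(19/23))² = (23/19)² = 529/361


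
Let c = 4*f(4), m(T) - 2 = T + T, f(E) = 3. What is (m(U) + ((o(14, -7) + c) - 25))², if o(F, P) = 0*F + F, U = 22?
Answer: 2209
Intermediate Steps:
m(T) = 2 + 2*T (m(T) = 2 + (T + T) = 2 + 2*T)
c = 12 (c = 4*3 = 12)
o(F, P) = F (o(F, P) = 0 + F = F)
(m(U) + ((o(14, -7) + c) - 25))² = ((2 + 2*22) + ((14 + 12) - 25))² = ((2 + 44) + (26 - 25))² = (46 + 1)² = 47² = 2209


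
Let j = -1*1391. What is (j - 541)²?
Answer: 3732624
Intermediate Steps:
j = -1391
(j - 541)² = (-1391 - 541)² = (-1932)² = 3732624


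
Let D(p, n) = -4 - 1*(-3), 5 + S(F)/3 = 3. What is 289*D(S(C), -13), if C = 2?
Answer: -289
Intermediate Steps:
S(F) = -6 (S(F) = -15 + 3*3 = -15 + 9 = -6)
D(p, n) = -1 (D(p, n) = -4 + 3 = -1)
289*D(S(C), -13) = 289*(-1) = -289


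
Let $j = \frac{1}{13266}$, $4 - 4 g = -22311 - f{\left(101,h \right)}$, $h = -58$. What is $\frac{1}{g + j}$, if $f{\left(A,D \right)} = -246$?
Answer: $\frac{26532}{146383679} \approx 0.00018125$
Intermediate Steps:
$g = \frac{22069}{4}$ ($g = 1 - \frac{-22311 - -246}{4} = 1 - \frac{-22311 + 246}{4} = 1 - - \frac{22065}{4} = 1 + \frac{22065}{4} = \frac{22069}{4} \approx 5517.3$)
$j = \frac{1}{13266} \approx 7.5381 \cdot 10^{-5}$
$\frac{1}{g + j} = \frac{1}{\frac{22069}{4} + \frac{1}{13266}} = \frac{1}{\frac{146383679}{26532}} = \frac{26532}{146383679}$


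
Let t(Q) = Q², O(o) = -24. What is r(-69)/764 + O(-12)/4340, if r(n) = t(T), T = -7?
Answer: 48581/828940 ≈ 0.058606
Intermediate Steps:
r(n) = 49 (r(n) = (-7)² = 49)
r(-69)/764 + O(-12)/4340 = 49/764 - 24/4340 = 49*(1/764) - 24*1/4340 = 49/764 - 6/1085 = 48581/828940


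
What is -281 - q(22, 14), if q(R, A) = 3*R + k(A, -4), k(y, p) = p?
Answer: -343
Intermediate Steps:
q(R, A) = -4 + 3*R (q(R, A) = 3*R - 4 = -4 + 3*R)
-281 - q(22, 14) = -281 - (-4 + 3*22) = -281 - (-4 + 66) = -281 - 1*62 = -281 - 62 = -343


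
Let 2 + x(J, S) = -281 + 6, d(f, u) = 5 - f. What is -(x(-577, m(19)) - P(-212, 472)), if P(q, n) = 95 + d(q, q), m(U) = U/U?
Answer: 589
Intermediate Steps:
m(U) = 1
x(J, S) = -277 (x(J, S) = -2 + (-281 + 6) = -2 - 275 = -277)
P(q, n) = 100 - q (P(q, n) = 95 + (5 - q) = 100 - q)
-(x(-577, m(19)) - P(-212, 472)) = -(-277 - (100 - 1*(-212))) = -(-277 - (100 + 212)) = -(-277 - 1*312) = -(-277 - 312) = -1*(-589) = 589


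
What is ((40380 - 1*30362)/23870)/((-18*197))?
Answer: -5009/42321510 ≈ -0.00011836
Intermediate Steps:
((40380 - 1*30362)/23870)/((-18*197)) = ((40380 - 30362)*(1/23870))/(-3546) = (10018*(1/23870))*(-1/3546) = (5009/11935)*(-1/3546) = -5009/42321510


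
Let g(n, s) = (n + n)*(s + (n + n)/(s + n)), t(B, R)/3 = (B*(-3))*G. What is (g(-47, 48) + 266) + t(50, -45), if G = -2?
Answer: 5490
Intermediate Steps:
t(B, R) = 18*B (t(B, R) = 3*((B*(-3))*(-2)) = 3*(-3*B*(-2)) = 3*(6*B) = 18*B)
g(n, s) = 2*n*(s + 2*n/(n + s)) (g(n, s) = (2*n)*(s + (2*n)/(n + s)) = (2*n)*(s + 2*n/(n + s)) = 2*n*(s + 2*n/(n + s)))
(g(-47, 48) + 266) + t(50, -45) = (2*(-47)*(48² + 2*(-47) - 47*48)/(-47 + 48) + 266) + 18*50 = (2*(-47)*(2304 - 94 - 2256)/1 + 266) + 900 = (2*(-47)*1*(-46) + 266) + 900 = (4324 + 266) + 900 = 4590 + 900 = 5490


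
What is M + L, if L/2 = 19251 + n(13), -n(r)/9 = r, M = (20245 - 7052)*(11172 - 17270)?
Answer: -80412646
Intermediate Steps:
M = -80450914 (M = 13193*(-6098) = -80450914)
n(r) = -9*r
L = 38268 (L = 2*(19251 - 9*13) = 2*(19251 - 117) = 2*19134 = 38268)
M + L = -80450914 + 38268 = -80412646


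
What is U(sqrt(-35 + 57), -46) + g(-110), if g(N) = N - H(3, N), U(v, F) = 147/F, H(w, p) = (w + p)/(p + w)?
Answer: -5253/46 ≈ -114.20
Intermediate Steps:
H(w, p) = 1 (H(w, p) = (p + w)/(p + w) = 1)
g(N) = -1 + N (g(N) = N - 1*1 = N - 1 = -1 + N)
U(sqrt(-35 + 57), -46) + g(-110) = 147/(-46) + (-1 - 110) = 147*(-1/46) - 111 = -147/46 - 111 = -5253/46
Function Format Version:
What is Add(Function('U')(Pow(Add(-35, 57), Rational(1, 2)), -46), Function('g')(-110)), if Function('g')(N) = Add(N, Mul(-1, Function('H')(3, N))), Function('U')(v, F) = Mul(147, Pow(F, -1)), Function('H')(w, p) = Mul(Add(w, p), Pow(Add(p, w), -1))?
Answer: Rational(-5253, 46) ≈ -114.20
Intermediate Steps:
Function('H')(w, p) = 1 (Function('H')(w, p) = Mul(Add(p, w), Pow(Add(p, w), -1)) = 1)
Function('g')(N) = Add(-1, N) (Function('g')(N) = Add(N, Mul(-1, 1)) = Add(N, -1) = Add(-1, N))
Add(Function('U')(Pow(Add(-35, 57), Rational(1, 2)), -46), Function('g')(-110)) = Add(Mul(147, Pow(-46, -1)), Add(-1, -110)) = Add(Mul(147, Rational(-1, 46)), -111) = Add(Rational(-147, 46), -111) = Rational(-5253, 46)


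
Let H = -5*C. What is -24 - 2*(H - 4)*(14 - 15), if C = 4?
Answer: -72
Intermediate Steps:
H = -20 (H = -5*4 = -20)
-24 - 2*(H - 4)*(14 - 15) = -24 - 2*(-20 - 4)*(14 - 15) = -24 - (-48)*(-1) = -24 - 2*24 = -24 - 48 = -72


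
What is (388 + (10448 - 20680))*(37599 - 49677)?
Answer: 118895832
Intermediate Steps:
(388 + (10448 - 20680))*(37599 - 49677) = (388 - 10232)*(-12078) = -9844*(-12078) = 118895832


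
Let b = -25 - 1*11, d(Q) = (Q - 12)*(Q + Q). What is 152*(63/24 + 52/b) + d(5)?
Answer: 985/9 ≈ 109.44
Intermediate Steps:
d(Q) = 2*Q*(-12 + Q) (d(Q) = (-12 + Q)*(2*Q) = 2*Q*(-12 + Q))
b = -36 (b = -25 - 11 = -36)
152*(63/24 + 52/b) + d(5) = 152*(63/24 + 52/(-36)) + 2*5*(-12 + 5) = 152*(63*(1/24) + 52*(-1/36)) + 2*5*(-7) = 152*(21/8 - 13/9) - 70 = 152*(85/72) - 70 = 1615/9 - 70 = 985/9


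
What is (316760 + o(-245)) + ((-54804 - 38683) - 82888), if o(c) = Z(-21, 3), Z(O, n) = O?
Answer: 140364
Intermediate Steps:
o(c) = -21
(316760 + o(-245)) + ((-54804 - 38683) - 82888) = (316760 - 21) + ((-54804 - 38683) - 82888) = 316739 + (-93487 - 82888) = 316739 - 176375 = 140364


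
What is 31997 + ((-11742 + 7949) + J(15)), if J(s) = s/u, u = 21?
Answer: 197433/7 ≈ 28205.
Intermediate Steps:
J(s) = s/21
31997 + ((-11742 + 7949) + J(15)) = 31997 + ((-11742 + 7949) + (1/21)*15) = 31997 + (-3793 + 5/7) = 31997 - 26546/7 = 197433/7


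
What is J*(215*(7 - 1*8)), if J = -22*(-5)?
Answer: -23650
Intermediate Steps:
J = 110
J*(215*(7 - 1*8)) = 110*(215*(7 - 1*8)) = 110*(215*(7 - 8)) = 110*(215*(-1)) = 110*(-215) = -23650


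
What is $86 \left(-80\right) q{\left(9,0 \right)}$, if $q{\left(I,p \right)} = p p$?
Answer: $0$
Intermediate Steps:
$q{\left(I,p \right)} = p^{2}$
$86 \left(-80\right) q{\left(9,0 \right)} = 86 \left(-80\right) 0^{2} = \left(-6880\right) 0 = 0$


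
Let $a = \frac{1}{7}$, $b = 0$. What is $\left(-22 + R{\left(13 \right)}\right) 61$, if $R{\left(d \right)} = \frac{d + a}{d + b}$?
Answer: $- \frac{116510}{91} \approx -1280.3$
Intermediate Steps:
$a = \frac{1}{7} \approx 0.14286$
$R{\left(d \right)} = \frac{\frac{1}{7} + d}{d}$ ($R{\left(d \right)} = \frac{d + \frac{1}{7}}{d + 0} = \frac{\frac{1}{7} + d}{d}$)
$\left(-22 + R{\left(13 \right)}\right) 61 = \left(-22 + \frac{\frac{1}{7} + 13}{13}\right) 61 = \left(-22 + \frac{1}{13} \cdot \frac{92}{7}\right) 61 = \left(-22 + \frac{92}{91}\right) 61 = \left(- \frac{1910}{91}\right) 61 = - \frac{116510}{91}$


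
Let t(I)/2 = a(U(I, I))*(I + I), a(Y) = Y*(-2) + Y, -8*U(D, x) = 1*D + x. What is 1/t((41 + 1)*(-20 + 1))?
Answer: 1/636804 ≈ 1.5703e-6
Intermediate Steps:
U(D, x) = -D/8 - x/8 (U(D, x) = -(1*D + x)/8 = -(D + x)/8 = -D/8 - x/8)
a(Y) = -Y (a(Y) = -2*Y + Y = -Y)
t(I) = I² (t(I) = 2*((-(-I/8 - I/8))*(I + I)) = 2*((-(-1)*I/4)*(2*I)) = 2*((I/4)*(2*I)) = 2*(I²/2) = I²)
1/t((41 + 1)*(-20 + 1)) = 1/(((41 + 1)*(-20 + 1))²) = 1/((42*(-19))²) = 1/((-798)²) = 1/636804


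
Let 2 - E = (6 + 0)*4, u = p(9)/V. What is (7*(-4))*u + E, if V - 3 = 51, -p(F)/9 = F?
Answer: 20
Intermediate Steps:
p(F) = -9*F
V = 54 (V = 3 + 51 = 54)
u = -3/2 (u = -9*9/54 = -81*1/54 = -3/2 ≈ -1.5000)
E = -22 (E = 2 - (6 + 0)*4 = 2 - 6*4 = 2 - 1*24 = 2 - 24 = -22)
(7*(-4))*u + E = (7*(-4))*(-3/2) - 22 = -28*(-3/2) - 22 = 42 - 22 = 20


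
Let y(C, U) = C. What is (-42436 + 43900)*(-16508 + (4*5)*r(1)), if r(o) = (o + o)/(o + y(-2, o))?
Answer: -24226272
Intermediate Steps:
r(o) = 2*o/(-2 + o) (r(o) = (o + o)/(o - 2) = (2*o)/(-2 + o) = 2*o/(-2 + o))
(-42436 + 43900)*(-16508 + (4*5)*r(1)) = (-42436 + 43900)*(-16508 + (4*5)*(2*1/(-2 + 1))) = 1464*(-16508 + 20*(2*1/(-1))) = 1464*(-16508 + 20*(2*1*(-1))) = 1464*(-16508 + 20*(-2)) = 1464*(-16508 - 40) = 1464*(-16548) = -24226272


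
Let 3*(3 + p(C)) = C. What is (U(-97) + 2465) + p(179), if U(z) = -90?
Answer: 7295/3 ≈ 2431.7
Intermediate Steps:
p(C) = -3 + C/3
(U(-97) + 2465) + p(179) = (-90 + 2465) + (-3 + (1/3)*179) = 2375 + (-3 + 179/3) = 2375 + 170/3 = 7295/3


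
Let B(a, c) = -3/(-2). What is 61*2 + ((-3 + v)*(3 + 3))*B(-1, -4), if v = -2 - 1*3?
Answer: 50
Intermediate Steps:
B(a, c) = 3/2 (B(a, c) = -3*(-½) = 3/2)
v = -5 (v = -2 - 3 = -5)
61*2 + ((-3 + v)*(3 + 3))*B(-1, -4) = 61*2 + ((-3 - 5)*(3 + 3))*(3/2) = 122 - 8*6*(3/2) = 122 - 48*3/2 = 122 - 72 = 50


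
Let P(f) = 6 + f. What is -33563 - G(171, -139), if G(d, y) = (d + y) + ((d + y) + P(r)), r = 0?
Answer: -33633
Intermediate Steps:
G(d, y) = 6 + 2*d + 2*y (G(d, y) = (d + y) + ((d + y) + (6 + 0)) = (d + y) + ((d + y) + 6) = (d + y) + (6 + d + y) = 6 + 2*d + 2*y)
-33563 - G(171, -139) = -33563 - (6 + 2*171 + 2*(-139)) = -33563 - (6 + 342 - 278) = -33563 - 1*70 = -33563 - 70 = -33633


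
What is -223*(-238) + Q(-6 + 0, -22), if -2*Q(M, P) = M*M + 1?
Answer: 106111/2 ≈ 53056.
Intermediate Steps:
Q(M, P) = -½ - M²/2 (Q(M, P) = -(M*M + 1)/2 = -(M² + 1)/2 = -(1 + M²)/2 = -½ - M²/2)
-223*(-238) + Q(-6 + 0, -22) = -223*(-238) + (-½ - (-6 + 0)²/2) = 53074 + (-½ - ½*(-6)²) = 53074 + (-½ - ½*36) = 53074 + (-½ - 18) = 53074 - 37/2 = 106111/2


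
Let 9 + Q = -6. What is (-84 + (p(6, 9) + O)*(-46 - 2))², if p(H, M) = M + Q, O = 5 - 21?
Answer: 944784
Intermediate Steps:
Q = -15 (Q = -9 - 6 = -15)
O = -16
p(H, M) = -15 + M (p(H, M) = M - 15 = -15 + M)
(-84 + (p(6, 9) + O)*(-46 - 2))² = (-84 + ((-15 + 9) - 16)*(-46 - 2))² = (-84 + (-6 - 16)*(-48))² = (-84 - 22*(-48))² = (-84 + 1056)² = 972² = 944784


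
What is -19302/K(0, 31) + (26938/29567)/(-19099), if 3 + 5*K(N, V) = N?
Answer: 18166403251672/564700133 ≈ 32170.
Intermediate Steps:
K(N, V) = -3/5 + N/5
-19302/K(0, 31) + (26938/29567)/(-19099) = -19302/(-3/5 + (1/5)*0) + (26938/29567)/(-19099) = -19302/(-3/5 + 0) + (26938*(1/29567))*(-1/19099) = -19302/(-3/5) + (26938/29567)*(-1/19099) = -19302*(-5/3) - 26938/564700133 = 32170 - 26938/564700133 = 18166403251672/564700133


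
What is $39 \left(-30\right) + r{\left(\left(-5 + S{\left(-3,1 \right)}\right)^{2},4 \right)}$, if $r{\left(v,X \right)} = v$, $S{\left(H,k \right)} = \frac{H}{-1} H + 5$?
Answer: $-1089$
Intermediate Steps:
$S{\left(H,k \right)} = 5 - H^{2}$ ($S{\left(H,k \right)} = H \left(-1\right) H + 5 = - H H + 5 = - H^{2} + 5 = 5 - H^{2}$)
$39 \left(-30\right) + r{\left(\left(-5 + S{\left(-3,1 \right)}\right)^{2},4 \right)} = 39 \left(-30\right) + \left(-5 + \left(5 - \left(-3\right)^{2}\right)\right)^{2} = -1170 + \left(-5 + \left(5 - 9\right)\right)^{2} = -1170 + \left(-5 - 4\right)^{2} = -1170 + \left(-9\right)^{2} = -1170 + 81 = -1089$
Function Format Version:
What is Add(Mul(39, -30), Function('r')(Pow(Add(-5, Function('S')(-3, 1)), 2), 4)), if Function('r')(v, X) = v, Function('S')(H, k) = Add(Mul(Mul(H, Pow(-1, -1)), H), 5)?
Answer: -1089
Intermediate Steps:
Function('S')(H, k) = Add(5, Mul(-1, Pow(H, 2))) (Function('S')(H, k) = Add(Mul(Mul(H, -1), H), 5) = Add(Mul(Mul(-1, H), H), 5) = Add(Mul(-1, Pow(H, 2)), 5) = Add(5, Mul(-1, Pow(H, 2))))
Add(Mul(39, -30), Function('r')(Pow(Add(-5, Function('S')(-3, 1)), 2), 4)) = Add(Mul(39, -30), Pow(Add(-5, Add(5, Mul(-1, Pow(-3, 2)))), 2)) = Add(-1170, Pow(Add(-5, Add(5, Mul(-1, 9))), 2)) = Add(-1170, Pow(Add(-5, Add(5, -9)), 2)) = Add(-1170, Pow(Add(-5, -4), 2)) = Add(-1170, Pow(-9, 2)) = Add(-1170, 81) = -1089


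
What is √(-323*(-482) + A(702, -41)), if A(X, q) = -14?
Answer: 2*√38918 ≈ 394.55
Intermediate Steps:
√(-323*(-482) + A(702, -41)) = √(-323*(-482) - 14) = √(155686 - 14) = √155672 = 2*√38918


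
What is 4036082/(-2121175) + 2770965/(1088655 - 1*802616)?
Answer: 4723224824677/606738775825 ≈ 7.7846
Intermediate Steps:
4036082/(-2121175) + 2770965/(1088655 - 1*802616) = 4036082*(-1/2121175) + 2770965/(1088655 - 802616) = -4036082/2121175 + 2770965/286039 = 4723224824677/606738775825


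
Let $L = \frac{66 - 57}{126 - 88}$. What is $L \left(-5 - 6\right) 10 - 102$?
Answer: $- \frac{2433}{19} \approx -128.05$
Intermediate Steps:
$L = \frac{9}{38} \approx 0.23684$
$L \left(-5 - 6\right) 10 - 102 = \frac{9 \left(-5 - 6\right) 10}{38} - 102 = \frac{9 \left(\left(-11\right) 10\right)}{38} - 102 = \frac{9}{38} \left(-110\right) - 102 = - \frac{495}{19} - 102 = - \frac{2433}{19}$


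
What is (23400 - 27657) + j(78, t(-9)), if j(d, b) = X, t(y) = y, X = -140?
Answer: -4397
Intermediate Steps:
j(d, b) = -140
(23400 - 27657) + j(78, t(-9)) = (23400 - 27657) - 140 = -4257 - 140 = -4397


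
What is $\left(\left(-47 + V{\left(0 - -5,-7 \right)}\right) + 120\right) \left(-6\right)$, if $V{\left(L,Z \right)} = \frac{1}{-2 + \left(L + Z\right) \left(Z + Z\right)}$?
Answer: $- \frac{5697}{13} \approx -438.23$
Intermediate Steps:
$V{\left(L,Z \right)} = \frac{1}{-2 + 2 Z \left(L + Z\right)}$ ($V{\left(L,Z \right)} = \frac{1}{-2 + \left(L + Z\right) 2 Z} = \frac{1}{-2 + 2 Z \left(L + Z\right)}$)
$\left(\left(-47 + V{\left(0 - -5,-7 \right)}\right) + 120\right) \left(-6\right) = \left(\left(-47 + \frac{1}{2 \left(-1 + \left(-7\right)^{2} + \left(0 - -5\right) \left(-7\right)\right)}\right) + 120\right) \left(-6\right) = \left(\left(-47 + \frac{1}{2 \left(-1 + 49 + \left(0 + 5\right) \left(-7\right)\right)}\right) + 120\right) \left(-6\right) = \left(\left(-47 + \frac{1}{2 \left(-1 + 49 + 5 \left(-7\right)\right)}\right) + 120\right) \left(-6\right) = \left(\left(-47 + \frac{1}{2 \left(-1 + 49 - 35\right)}\right) + 120\right) \left(-6\right) = \left(\left(-47 + \frac{1}{2 \cdot 13}\right) + 120\right) \left(-6\right) = \left(\left(-47 + \frac{1}{2} \cdot \frac{1}{13}\right) + 120\right) \left(-6\right) = \left(\left(-47 + \frac{1}{26}\right) + 120\right) \left(-6\right) = \left(- \frac{1221}{26} + 120\right) \left(-6\right) = \frac{1899}{26} \left(-6\right) = - \frac{5697}{13}$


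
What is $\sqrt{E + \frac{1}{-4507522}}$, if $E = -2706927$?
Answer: $\frac{i \sqrt{54998678453290320190}}{4507522} \approx 1645.3 i$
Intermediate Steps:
$\sqrt{E + \frac{1}{-4507522}} = \sqrt{-2706927 + \frac{1}{-4507522}} = \sqrt{-2706927 - \frac{1}{4507522}} = \sqrt{- \frac{12201533004895}{4507522}} = \frac{i \sqrt{54998678453290320190}}{4507522}$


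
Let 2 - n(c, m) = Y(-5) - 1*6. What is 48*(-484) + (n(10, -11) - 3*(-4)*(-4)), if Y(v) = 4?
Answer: -23276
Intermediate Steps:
n(c, m) = 4 (n(c, m) = 2 - (4 - 1*6) = 2 - (4 - 6) = 2 - 1*(-2) = 2 + 2 = 4)
48*(-484) + (n(10, -11) - 3*(-4)*(-4)) = 48*(-484) + (4 - 3*(-4)*(-4)) = -23232 + (4 + 12*(-4)) = -23232 + (4 - 48) = -23232 - 44 = -23276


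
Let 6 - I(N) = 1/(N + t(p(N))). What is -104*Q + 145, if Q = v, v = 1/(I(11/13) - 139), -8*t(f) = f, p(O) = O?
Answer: 1508033/10345 ≈ 145.77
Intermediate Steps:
t(f) = -f/8
I(N) = 6 - 8/(7*N) (I(N) = 6 - 1/(N - N/8) = 6 - 1/(7*N/8) = 6 - 8/(7*N))
v = -77/10345 (v = 1/((6 - 8/(7*(11/13))) - 139) = 1/((6 - 8/(7*(11*(1/13)))) - 139) = 1/((6 - 8/(7*11/13)) - 139) = 1/((6 - 8/7*13/11) - 139) = 1/((6 - 104/77) - 139) = 1/(358/77 - 139) = 1/(-10345/77) = -77/10345 ≈ -0.0074432)
Q = -77/10345 ≈ -0.0074432
-104*Q + 145 = -104*(-77/10345) + 145 = 8008/10345 + 145 = 1508033/10345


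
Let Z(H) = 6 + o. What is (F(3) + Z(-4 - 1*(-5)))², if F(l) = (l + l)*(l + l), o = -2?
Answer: 1600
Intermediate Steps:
Z(H) = 4 (Z(H) = 6 - 2 = 4)
F(l) = 4*l² (F(l) = (2*l)*(2*l) = 4*l²)
(F(3) + Z(-4 - 1*(-5)))² = (4*3² + 4)² = (4*9 + 4)² = (36 + 4)² = 40² = 1600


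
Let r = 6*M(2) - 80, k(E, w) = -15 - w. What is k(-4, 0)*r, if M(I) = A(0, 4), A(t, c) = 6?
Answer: 660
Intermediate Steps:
M(I) = 6
r = -44 (r = 6*6 - 80 = 36 - 80 = -44)
k(-4, 0)*r = (-15 - 1*0)*(-44) = (-15 + 0)*(-44) = -15*(-44) = 660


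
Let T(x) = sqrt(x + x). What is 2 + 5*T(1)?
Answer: 2 + 5*sqrt(2) ≈ 9.0711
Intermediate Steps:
T(x) = sqrt(2)*sqrt(x) (T(x) = sqrt(2*x) = sqrt(2)*sqrt(x))
2 + 5*T(1) = 2 + 5*(sqrt(2)*sqrt(1)) = 2 + 5*(sqrt(2)*1) = 2 + 5*sqrt(2)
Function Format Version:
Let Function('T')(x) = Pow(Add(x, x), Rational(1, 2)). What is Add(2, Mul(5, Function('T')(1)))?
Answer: Add(2, Mul(5, Pow(2, Rational(1, 2)))) ≈ 9.0711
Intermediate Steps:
Function('T')(x) = Mul(Pow(2, Rational(1, 2)), Pow(x, Rational(1, 2))) (Function('T')(x) = Pow(Mul(2, x), Rational(1, 2)) = Mul(Pow(2, Rational(1, 2)), Pow(x, Rational(1, 2))))
Add(2, Mul(5, Function('T')(1))) = Add(2, Mul(5, Mul(Pow(2, Rational(1, 2)), Pow(1, Rational(1, 2))))) = Add(2, Mul(5, Mul(Pow(2, Rational(1, 2)), 1))) = Add(2, Mul(5, Pow(2, Rational(1, 2))))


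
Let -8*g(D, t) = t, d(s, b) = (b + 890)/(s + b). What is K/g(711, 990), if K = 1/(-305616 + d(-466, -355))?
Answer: 3284/124201079145 ≈ 2.6441e-8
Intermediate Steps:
d(s, b) = (890 + b)/(b + s)
K = -821/250911271 (K = 1/(-305616 + (890 - 355)/(-355 - 466)) = 1/(-305616 + 535/(-821)) = 1/(-305616 - 1/821*535) = 1/(-305616 - 535/821) = 1/(-250911271/821) = -821/250911271 ≈ -3.2721e-6)
g(D, t) = -t/8
K/g(711, 990) = -821/(250911271*((-⅛*990))) = -821/(250911271*(-495/4)) = -821/250911271*(-4/495) = 3284/124201079145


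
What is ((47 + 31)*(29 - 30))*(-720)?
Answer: 56160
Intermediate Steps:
((47 + 31)*(29 - 30))*(-720) = (78*(-1))*(-720) = -78*(-720) = 56160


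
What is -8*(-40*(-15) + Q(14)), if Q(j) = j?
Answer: -4912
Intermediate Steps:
-8*(-40*(-15) + Q(14)) = -8*(-40*(-15) + 14) = -8*(600 + 14) = -8*614 = -4912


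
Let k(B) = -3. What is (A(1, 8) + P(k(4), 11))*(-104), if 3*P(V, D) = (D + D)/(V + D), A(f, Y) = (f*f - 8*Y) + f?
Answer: 19058/3 ≈ 6352.7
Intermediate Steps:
A(f, Y) = f + f**2 - 8*Y (A(f, Y) = (f**2 - 8*Y) + f = f + f**2 - 8*Y)
P(V, D) = 2*D/(3*(D + V)) (P(V, D) = ((D + D)/(V + D))/3 = ((2*D)/(D + V))/3 = (2*D/(D + V))/3 = 2*D/(3*(D + V)))
(A(1, 8) + P(k(4), 11))*(-104) = ((1 + 1**2 - 8*8) + (2/3)*11/(11 - 3))*(-104) = ((1 + 1 - 64) + (2/3)*11/8)*(-104) = (-62 + (2/3)*11*(1/8))*(-104) = (-62 + 11/12)*(-104) = -733/12*(-104) = 19058/3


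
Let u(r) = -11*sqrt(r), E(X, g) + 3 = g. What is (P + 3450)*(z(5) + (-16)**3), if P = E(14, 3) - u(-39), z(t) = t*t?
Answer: -14044950 - 44781*I*sqrt(39) ≈ -1.4045e+7 - 2.7966e+5*I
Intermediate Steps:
E(X, g) = -3 + g
z(t) = t**2
P = 11*I*sqrt(39) (P = (-3 + 3) - (-11)*sqrt(-39) = 0 - (-11)*I*sqrt(39) = 0 + 11*I*sqrt(39) = 11*I*sqrt(39) ≈ 68.695*I)
(P + 3450)*(z(5) + (-16)**3) = (11*I*sqrt(39) + 3450)*(5**2 + (-16)**3) = (3450 + 11*I*sqrt(39))*(25 - 4096) = (3450 + 11*I*sqrt(39))*(-4071) = -14044950 - 44781*I*sqrt(39)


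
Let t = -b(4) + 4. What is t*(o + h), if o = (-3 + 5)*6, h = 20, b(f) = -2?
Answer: 192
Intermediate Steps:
t = 6 (t = -1*(-2) + 4 = 2 + 4 = 6)
o = 12 (o = 2*6 = 12)
t*(o + h) = 6*(12 + 20) = 6*32 = 192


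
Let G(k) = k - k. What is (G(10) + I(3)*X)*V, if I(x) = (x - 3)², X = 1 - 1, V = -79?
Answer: 0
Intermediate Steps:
G(k) = 0
X = 0
I(x) = (-3 + x)²
(G(10) + I(3)*X)*V = (0 + (-3 + 3)²*0)*(-79) = (0 + 0²*0)*(-79) = (0 + 0*0)*(-79) = (0 + 0)*(-79) = 0*(-79) = 0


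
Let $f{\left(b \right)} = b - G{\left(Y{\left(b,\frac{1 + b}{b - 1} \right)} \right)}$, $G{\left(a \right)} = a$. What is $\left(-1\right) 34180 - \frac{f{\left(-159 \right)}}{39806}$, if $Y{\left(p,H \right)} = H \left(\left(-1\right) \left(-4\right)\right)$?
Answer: $- \frac{27211378341}{796120} \approx -34180.0$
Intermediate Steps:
$Y{\left(p,H \right)} = 4 H$ ($Y{\left(p,H \right)} = H 4 = 4 H$)
$f{\left(b \right)} = b - \frac{4 \left(1 + b\right)}{-1 + b}$ ($f{\left(b \right)} = b - 4 \frac{1 + b}{b - 1} = b - 4 \frac{1 + b}{-1 + b} = b - \frac{4 \left(1 + b\right)}{-1 + b}$)
$\left(-1\right) 34180 - \frac{f{\left(-159 \right)}}{39806} = \left(-1\right) 34180 - \frac{\frac{1}{-1 - 159} \left(-4 + \left(-159\right)^{2} - -795\right)}{39806} = -34180 - \frac{-4 + 25281 + 795}{-160} \cdot \frac{1}{39806} = -34180 - \left(- \frac{1}{160}\right) 26072 \cdot \frac{1}{39806} = -34180 - \left(- \frac{3259}{20}\right) \frac{1}{39806} = -34180 - - \frac{3259}{796120} = -34180 + \frac{3259}{796120} = - \frac{27211378341}{796120}$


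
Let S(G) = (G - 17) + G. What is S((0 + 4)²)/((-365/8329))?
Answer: -24987/73 ≈ -342.29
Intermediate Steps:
S(G) = -17 + 2*G (S(G) = (-17 + G) + G = -17 + 2*G)
S((0 + 4)²)/((-365/8329)) = (-17 + 2*(0 + 4)²)/((-365/8329)) = (-17 + 2*4²)/((-365*1/8329)) = (-17 + 2*16)/(-365/8329) = (-17 + 32)*(-8329/365) = 15*(-8329/365) = -24987/73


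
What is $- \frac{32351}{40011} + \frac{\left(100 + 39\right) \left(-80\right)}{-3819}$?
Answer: $\frac{107124617}{50934003} \approx 2.1032$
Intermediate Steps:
$- \frac{32351}{40011} + \frac{\left(100 + 39\right) \left(-80\right)}{-3819} = \left(-32351\right) \frac{1}{40011} + 139 \left(-80\right) \left(- \frac{1}{3819}\right) = - \frac{32351}{40011} - - \frac{11120}{3819} = - \frac{32351}{40011} + \frac{11120}{3819} = \frac{107124617}{50934003}$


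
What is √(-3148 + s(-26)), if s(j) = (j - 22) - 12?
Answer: 2*I*√802 ≈ 56.639*I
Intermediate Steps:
s(j) = -34 + j (s(j) = (-22 + j) - 12 = -34 + j)
√(-3148 + s(-26)) = √(-3148 + (-34 - 26)) = √(-3148 - 60) = √(-3208) = 2*I*√802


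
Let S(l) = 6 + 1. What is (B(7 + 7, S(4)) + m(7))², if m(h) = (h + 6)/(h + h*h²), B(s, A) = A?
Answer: 6066369/122500 ≈ 49.521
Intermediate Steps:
S(l) = 7
m(h) = (6 + h)/(h + h³)
(B(7 + 7, S(4)) + m(7))² = (7 + (6 + 7)/(7 + 7³))² = (7 + 13/(7 + 343))² = (7 + 13/350)² = (2463/350)² = 6066369/122500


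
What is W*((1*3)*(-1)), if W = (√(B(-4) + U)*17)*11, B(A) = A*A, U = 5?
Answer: -561*√21 ≈ -2570.8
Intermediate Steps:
B(A) = A²
W = 187*√21 (W = (√((-4)² + 5)*17)*11 = (√(16 + 5)*17)*11 = (√21*17)*11 = (17*√21)*11 = 187*√21 ≈ 856.94)
W*((1*3)*(-1)) = (187*√21)*((1*3)*(-1)) = (187*√21)*(3*(-1)) = (187*√21)*(-3) = -561*√21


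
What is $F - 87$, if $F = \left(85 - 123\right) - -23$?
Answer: $-102$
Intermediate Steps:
$F = -15$ ($F = \left(85 - 123\right) + 23 = -38 + 23 = -15$)
$F - 87 = -15 - 87 = -102$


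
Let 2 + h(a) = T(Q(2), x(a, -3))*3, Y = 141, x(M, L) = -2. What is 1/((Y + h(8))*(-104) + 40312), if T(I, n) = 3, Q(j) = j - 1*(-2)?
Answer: 1/24920 ≈ 4.0128e-5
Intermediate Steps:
Q(j) = 2 + j (Q(j) = j + 2 = 2 + j)
h(a) = 7 (h(a) = -2 + 3*3 = -2 + 9 = 7)
1/((Y + h(8))*(-104) + 40312) = 1/((141 + 7)*(-104) + 40312) = 1/(148*(-104) + 40312) = 1/(-15392 + 40312) = 1/24920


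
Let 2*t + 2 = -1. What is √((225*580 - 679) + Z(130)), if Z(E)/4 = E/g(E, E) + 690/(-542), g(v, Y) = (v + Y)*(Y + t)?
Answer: √629698697537317/69647 ≈ 360.30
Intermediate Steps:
t = -3/2 (t = -1 + (½)*(-1) = -1 - ½ = -3/2 ≈ -1.5000)
g(v, Y) = (-3/2 + Y)*(Y + v) (g(v, Y) = (v + Y)*(Y - 3/2) = (Y + v)*(-3/2 + Y) = (-3/2 + Y)*(Y + v))
Z(E) = -1380/271 + 4*E/(-3*E + 2*E²) (Z(E) = 4*(E/(E² - 3*E/2 - 3*E/2 + E*E) + 690/(-542)) = 4*(E/(E² - 3*E/2 - 3*E/2 + E²) + 690*(-1/542)) = 4*(E/(-3*E + 2*E²) - 345/271) = 4*(-345/271 + E/(-3*E + 2*E²)) = -1380/271 + 4*E/(-3*E + 2*E²))
√((225*580 - 679) + Z(130)) = √((225*580 - 679) + 8*(653 - 345*130)/(271*(-3 + 2*130))) = √((130500 - 679) + 8*(653 - 44850)/(271*(-3 + 260))) = √(129821 + (8/271)*(-44197)/257) = √(129821 + (8/271)*(1/257)*(-44197)) = √(129821 - 353576/69647) = √(9041289611/69647) = √629698697537317/69647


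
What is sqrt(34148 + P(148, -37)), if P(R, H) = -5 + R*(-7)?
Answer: sqrt(33107) ≈ 181.95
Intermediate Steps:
P(R, H) = -5 - 7*R
sqrt(34148 + P(148, -37)) = sqrt(34148 + (-5 - 7*148)) = sqrt(34148 + (-5 - 1036)) = sqrt(34148 - 1041) = sqrt(33107)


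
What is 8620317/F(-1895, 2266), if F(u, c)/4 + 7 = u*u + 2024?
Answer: 8620317/14372168 ≈ 0.59979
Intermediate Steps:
F(u, c) = 8068 + 4*u**2 (F(u, c) = -28 + 4*(u*u + 2024) = -28 + 4*(u**2 + 2024) = -28 + 4*(2024 + u**2) = -28 + (8096 + 4*u**2) = 8068 + 4*u**2)
8620317/F(-1895, 2266) = 8620317/(8068 + 4*(-1895)**2) = 8620317/(8068 + 4*3591025) = 8620317/(8068 + 14364100) = 8620317/14372168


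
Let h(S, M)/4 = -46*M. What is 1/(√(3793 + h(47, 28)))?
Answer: -I*√151/453 ≈ -0.027126*I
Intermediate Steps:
h(S, M) = -184*M (h(S, M) = 4*(-46*M) = -184*M)
1/(√(3793 + h(47, 28))) = 1/(√(3793 - 184*28)) = 1/(√(3793 - 5152)) = 1/(√(-1359)) = 1/(3*I*√151) = -I*√151/453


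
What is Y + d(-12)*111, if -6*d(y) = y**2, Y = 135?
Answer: -2529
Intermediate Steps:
d(y) = -y**2/6
Y + d(-12)*111 = 135 - 1/6*(-12)**2*111 = 135 - 1/6*144*111 = 135 - 24*111 = 135 - 2664 = -2529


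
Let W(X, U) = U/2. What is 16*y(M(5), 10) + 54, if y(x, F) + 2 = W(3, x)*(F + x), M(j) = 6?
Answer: 790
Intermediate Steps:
W(X, U) = U/2 (W(X, U) = U*(½) = U/2)
y(x, F) = -2 + x*(F + x)/2 (y(x, F) = -2 + (x/2)*(F + x) = -2 + x*(F + x)/2)
16*y(M(5), 10) + 54 = 16*(-2 + (½)*6² + (½)*10*6) + 54 = 16*(-2 + (½)*36 + 30) + 54 = 16*(-2 + 18 + 30) + 54 = 16*46 + 54 = 736 + 54 = 790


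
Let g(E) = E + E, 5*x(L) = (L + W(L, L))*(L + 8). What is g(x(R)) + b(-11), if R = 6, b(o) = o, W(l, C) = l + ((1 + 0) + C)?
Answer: 477/5 ≈ 95.400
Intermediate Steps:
W(l, C) = 1 + C + l (W(l, C) = l + (1 + C) = 1 + C + l)
x(L) = (1 + 3*L)*(8 + L)/5 (x(L) = ((L + (1 + L + L))*(L + 8))/5 = ((L + (1 + 2*L))*(8 + L))/5 = ((1 + 3*L)*(8 + L))/5 = (1 + 3*L)*(8 + L)/5)
g(E) = 2*E
g(x(R)) + b(-11) = 2*(8/5 + 5*6 + (⅗)*6²) - 11 = 2*(8/5 + 30 + (⅗)*36) - 11 = 2*(8/5 + 30 + 108/5) - 11 = 2*(266/5) - 11 = 532/5 - 11 = 477/5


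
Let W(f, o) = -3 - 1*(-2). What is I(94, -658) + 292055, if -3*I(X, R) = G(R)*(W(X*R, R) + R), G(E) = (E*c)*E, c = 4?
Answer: 1142169269/3 ≈ 3.8072e+8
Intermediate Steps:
W(f, o) = -1 (W(f, o) = -3 + 2 = -1)
G(E) = 4*E² (G(E) = (E*4)*E = (4*E)*E = 4*E²)
I(X, R) = -4*R²*(-1 + R)/3
I(94, -658) + 292055 = (4/3)*(-658)²*(1 - 1*(-658)) + 292055 = (4/3)*432964*(1 + 658) + 292055 = (4/3)*432964*659 + 292055 = 1141293104/3 + 292055 = 1142169269/3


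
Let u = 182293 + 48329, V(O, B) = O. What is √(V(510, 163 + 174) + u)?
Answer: 2*√57783 ≈ 480.76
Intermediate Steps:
u = 230622
√(V(510, 163 + 174) + u) = √(510 + 230622) = √231132 = 2*√57783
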